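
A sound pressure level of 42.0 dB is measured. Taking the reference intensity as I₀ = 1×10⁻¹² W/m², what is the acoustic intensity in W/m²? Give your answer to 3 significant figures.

L = 10·log₁₀(I/I₀) ⇒ I = I₀·10^(L/10) = 10⁻¹² × 10^4.20.

1.58e-08 W/m²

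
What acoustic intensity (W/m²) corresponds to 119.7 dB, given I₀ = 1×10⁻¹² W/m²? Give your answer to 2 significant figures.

0.93 W/m²

L = 10·log₁₀(I/I₀) ⇒ I = I₀·10^(L/10) = 10⁻¹² × 10^11.97.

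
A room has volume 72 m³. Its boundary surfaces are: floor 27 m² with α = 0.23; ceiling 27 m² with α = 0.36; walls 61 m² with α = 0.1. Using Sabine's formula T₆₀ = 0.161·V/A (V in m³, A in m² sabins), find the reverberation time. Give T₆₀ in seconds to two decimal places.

A = Σ Sᵢαᵢ = 27·0.23 + 27·0.36 + 61·0.1 = 22.03 m².
T₆₀ = 0.161·V/A = 0.161·72/22.03 = 0.526 s.

0.53 s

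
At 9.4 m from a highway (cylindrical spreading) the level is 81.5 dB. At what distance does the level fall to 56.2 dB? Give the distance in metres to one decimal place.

3185.1 m

The 25.3 dB drop corresponds to a distance ratio of 10^(25.3/10) for a line source.
r₂ = 9.4·10^((81.5−56.2)/10) = 9.4·10^(25.3/10) = 3185.14 m.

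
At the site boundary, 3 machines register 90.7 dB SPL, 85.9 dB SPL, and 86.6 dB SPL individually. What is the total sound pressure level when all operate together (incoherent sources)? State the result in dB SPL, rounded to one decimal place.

For uncorrelated sources the intensities add, so convert each level to linear form, sum, and take 10·log₁₀ of the total.
Σ 10^(L/10) = 10^(90.7/10) + 10^(85.9/10) + 10^(86.6/10) = 2.021e+09.
L_total = 10·log₁₀(2.021e+09) = 93.06 dB SPL.

93.1 dB SPL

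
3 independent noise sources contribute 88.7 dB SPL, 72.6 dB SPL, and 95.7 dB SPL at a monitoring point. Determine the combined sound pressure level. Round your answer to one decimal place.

For uncorrelated sources the intensities add, so convert each level to linear form, sum, and take 10·log₁₀ of the total.
Σ 10^(L/10) = 10^(88.7/10) + 10^(72.6/10) + 10^(95.7/10) = 4.475e+09.
L_total = 10·log₁₀(4.475e+09) = 96.51 dB SPL.

96.5 dB SPL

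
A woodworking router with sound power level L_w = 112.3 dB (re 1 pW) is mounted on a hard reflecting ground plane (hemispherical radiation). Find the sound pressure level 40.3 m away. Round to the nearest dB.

L_p = L_w − 10·log₁₀(2π·r²) with r = 40.3 m.
2π·r² = 1.02e+04 m², 10·log₁₀ of that is 40.088 dB.
L_p = 112.3 − 40.088 = 72.21 dB.

72 dB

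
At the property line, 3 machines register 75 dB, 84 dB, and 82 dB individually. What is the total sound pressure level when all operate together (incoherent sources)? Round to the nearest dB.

86 dB

For uncorrelated sources the intensities add, so convert each level to linear form, sum, and take 10·log₁₀ of the total.
Σ 10^(L/10) = 10^(75/10) + 10^(84/10) + 10^(82/10) = 4.413e+08.
L_total = 10·log₁₀(4.413e+08) = 86.45 dB.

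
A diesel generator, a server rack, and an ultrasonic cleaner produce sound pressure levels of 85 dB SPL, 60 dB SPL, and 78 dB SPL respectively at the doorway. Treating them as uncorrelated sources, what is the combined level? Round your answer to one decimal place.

85.8 dB SPL

For uncorrelated sources the intensities add, so convert each level to linear form, sum, and take 10·log₁₀ of the total.
Σ 10^(L/10) = 10^(85/10) + 10^(60/10) + 10^(78/10) = 3.803e+08.
L_total = 10·log₁₀(3.803e+08) = 85.80 dB SPL.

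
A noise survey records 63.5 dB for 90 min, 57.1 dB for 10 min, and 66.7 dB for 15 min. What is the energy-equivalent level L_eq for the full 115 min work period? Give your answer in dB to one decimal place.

Weight each interval's intensity by its duration and average over T = 115 min:
Σ tᵢ·10^(Lᵢ/10) = 90·10^(63.5/10) + 10·10^(57.1/10) + 15·10^(66.7/10) = 2.768e+08.
L_eq = 10·log₁₀(2.768e+08/115) = 63.81 dB.

63.8 dB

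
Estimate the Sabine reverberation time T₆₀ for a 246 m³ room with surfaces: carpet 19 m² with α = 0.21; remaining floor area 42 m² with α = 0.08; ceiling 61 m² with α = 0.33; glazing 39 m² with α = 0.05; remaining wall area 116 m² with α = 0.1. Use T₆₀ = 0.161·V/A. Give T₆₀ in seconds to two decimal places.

0.97 s

Summing Sᵢαᵢ: 19·0.21 + 42·0.08 + 61·0.33 + 39·0.05 + 116·0.1 = 41.03 m².
T₆₀ = 0.161·V/A = 0.161·246/41.03 = 0.965 s.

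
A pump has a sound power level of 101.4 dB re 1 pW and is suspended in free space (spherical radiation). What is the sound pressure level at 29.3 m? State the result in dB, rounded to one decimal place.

61.1 dB

The power spreads over a sphere of area 4π·r², so L_p = L_w − 10·log₁₀(4π·r²).
4π·r² = 1.079e+04 m², 10·log₁₀ of that is 40.329 dB.
L_p = 101.4 − 40.329 = 61.07 dB.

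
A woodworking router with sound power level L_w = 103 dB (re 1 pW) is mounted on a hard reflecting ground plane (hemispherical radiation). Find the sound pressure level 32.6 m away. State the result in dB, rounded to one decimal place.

L_p = L_w − 10·log₁₀(2π·r²) with r = 32.6 m.
2π·r² = 6678 m², 10·log₁₀ of that is 38.246 dB.
L_p = 103 − 38.246 = 64.75 dB.

64.8 dB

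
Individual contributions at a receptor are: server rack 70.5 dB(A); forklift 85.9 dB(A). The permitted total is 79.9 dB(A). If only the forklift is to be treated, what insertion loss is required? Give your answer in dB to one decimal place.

Fixed contribution from the other source: Σ 10^(L/10) = 10^(70.5/10) = 1.122e+07 (70.50 dB(A)).
To meet 79.9 dB(A) overall, the treated forklift may contribute at most 10^(79.9/10) − 1.122e+07 = 8.650e+07, i.e. 79.37 dB(A).
So the forklift must be reduced from 85.9 to 79.37 dB(A): IL = 6.53 dB.

6.5 dB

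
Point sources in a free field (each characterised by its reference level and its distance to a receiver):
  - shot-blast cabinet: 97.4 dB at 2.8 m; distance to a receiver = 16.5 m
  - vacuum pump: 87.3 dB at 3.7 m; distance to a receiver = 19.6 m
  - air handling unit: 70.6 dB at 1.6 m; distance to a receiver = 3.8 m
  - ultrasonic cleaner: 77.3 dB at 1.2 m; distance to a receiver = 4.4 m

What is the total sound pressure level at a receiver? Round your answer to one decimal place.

82.6 dB

First find each source's level at the receiver (point-source: −20·log₁₀(r/r_ref)), then combine on an intensity basis.
shot-blast cabinet: 97.4 − 20·log₁₀(16.5/2.8) = 97.4 − 15.41 = 81.99 dB.
vacuum pump: 87.3 − 20·log₁₀(19.6/3.7) = 87.3 − 14.48 = 72.82 dB.
air handling unit: 70.6 − 20·log₁₀(3.8/1.6) = 70.6 − 7.51 = 63.09 dB.
ultrasonic cleaner: 77.3 − 20·log₁₀(4.4/1.2) = 77.3 − 11.29 = 66.01 dB.
Σ 10^(L/10) = 1.834e+08 → L_total = 10·log₁₀(1.834e+08) = 82.63 dB.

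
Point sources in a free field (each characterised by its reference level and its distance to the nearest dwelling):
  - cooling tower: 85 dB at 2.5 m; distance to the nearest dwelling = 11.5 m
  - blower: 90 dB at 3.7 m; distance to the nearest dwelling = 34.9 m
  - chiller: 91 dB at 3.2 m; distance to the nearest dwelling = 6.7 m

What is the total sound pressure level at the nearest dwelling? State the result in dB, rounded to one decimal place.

First find each source's level at the receiver (point-source: −20·log₁₀(r/r_ref)), then combine on an intensity basis.
cooling tower: 85 − 20·log₁₀(11.5/2.5) = 85 − 13.26 = 71.74 dB.
blower: 90 − 20·log₁₀(34.9/3.7) = 90 − 19.49 = 70.51 dB.
chiller: 91 − 20·log₁₀(6.7/3.2) = 91 − 6.42 = 84.58 dB.
Σ 10^(L/10) = 3.134e+08 → L_total = 10·log₁₀(3.134e+08) = 84.96 dB.

85.0 dB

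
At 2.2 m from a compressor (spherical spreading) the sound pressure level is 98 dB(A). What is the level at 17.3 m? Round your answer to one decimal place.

80.1 dB(A)

Spherical spreading from a point source gives a 20·log₁₀(r₂/r₁) drop.
L₂ = 98 − 20·log₁₀(17.3/2.2) = 98 − 17.912 = 80.09 dB(A).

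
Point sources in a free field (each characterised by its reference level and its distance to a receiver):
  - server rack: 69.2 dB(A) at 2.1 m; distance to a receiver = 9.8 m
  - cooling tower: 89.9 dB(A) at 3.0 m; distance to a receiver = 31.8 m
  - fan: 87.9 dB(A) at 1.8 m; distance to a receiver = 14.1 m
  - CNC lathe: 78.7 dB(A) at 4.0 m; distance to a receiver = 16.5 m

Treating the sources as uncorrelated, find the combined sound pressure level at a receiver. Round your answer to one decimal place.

Propagate each source to the receiver with L = L_ref − 20·log₁₀(r/r_ref), then add intensities.
server rack: 69.2 − 20·log₁₀(9.8/2.1) = 69.2 − 13.38 = 55.82 dB(A).
cooling tower: 89.9 − 20·log₁₀(31.8/3.0) = 89.9 − 20.51 = 69.39 dB(A).
fan: 87.9 − 20·log₁₀(14.1/1.8) = 87.9 − 17.88 = 70.02 dB(A).
CNC lathe: 78.7 − 20·log₁₀(16.5/4.0) = 78.7 − 12.31 = 66.39 dB(A).
Σ 10^(L/10) = 2.348e+07 → L_total = 10·log₁₀(2.348e+07) = 73.71 dB(A).

73.7 dB(A)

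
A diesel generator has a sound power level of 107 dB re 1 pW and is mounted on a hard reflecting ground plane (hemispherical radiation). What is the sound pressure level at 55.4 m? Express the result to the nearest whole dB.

The power spreads over a hemisphere of area 2π·r², so L_p = L_w − 10·log₁₀(2π·r²).
2π·r² = 1.928e+04 m², 10·log₁₀ of that is 42.852 dB.
L_p = 107 − 42.852 = 64.15 dB.

64 dB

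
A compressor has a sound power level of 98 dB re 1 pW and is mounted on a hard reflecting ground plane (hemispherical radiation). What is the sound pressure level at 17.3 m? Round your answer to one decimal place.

65.3 dB

L_p = L_w − 10·log₁₀(2π·r²) with r = 17.3 m.
2π·r² = 1880 m², 10·log₁₀ of that is 32.743 dB.
L_p = 98 − 32.743 = 65.26 dB.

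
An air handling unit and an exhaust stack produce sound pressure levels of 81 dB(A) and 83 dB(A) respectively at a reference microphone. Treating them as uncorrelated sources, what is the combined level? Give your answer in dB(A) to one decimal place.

For uncorrelated sources the intensities add, so convert each level to linear form, sum, and take 10·log₁₀ of the total.
Σ 10^(L/10) = 10^(81/10) + 10^(83/10) = 3.254e+08.
L_total = 10·log₁₀(3.254e+08) = 85.12 dB(A).

85.1 dB(A)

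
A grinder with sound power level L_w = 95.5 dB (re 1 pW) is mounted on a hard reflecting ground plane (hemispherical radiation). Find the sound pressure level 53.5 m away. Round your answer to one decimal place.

The power spreads over a hemisphere of area 2π·r², so L_p = L_w − 10·log₁₀(2π·r²).
2π·r² = 1.798e+04 m², 10·log₁₀ of that is 42.549 dB.
L_p = 95.5 − 42.549 = 52.95 dB.

53.0 dB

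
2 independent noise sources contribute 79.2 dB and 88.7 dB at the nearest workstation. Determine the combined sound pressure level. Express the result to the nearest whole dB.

89 dB

For uncorrelated sources the intensities add, so convert each level to linear form, sum, and take 10·log₁₀ of the total.
Σ 10^(L/10) = 10^(79.2/10) + 10^(88.7/10) = 8.245e+08.
L_total = 10·log₁₀(8.245e+08) = 89.16 dB.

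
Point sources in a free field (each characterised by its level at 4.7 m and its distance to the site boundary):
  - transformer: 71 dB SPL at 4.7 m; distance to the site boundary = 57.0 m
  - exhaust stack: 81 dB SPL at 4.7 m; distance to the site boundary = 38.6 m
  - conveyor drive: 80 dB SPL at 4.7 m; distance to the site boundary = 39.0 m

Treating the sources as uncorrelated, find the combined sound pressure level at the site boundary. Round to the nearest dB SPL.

Apply inverse-square spreading to bring every level to the receiver, then sum 10^(L/10).
transformer: 71 − 20·log₁₀(57.0/4.7) = 71 − 21.68 = 49.32 dB SPL.
exhaust stack: 81 − 20·log₁₀(38.6/4.7) = 81 − 18.29 = 62.71 dB SPL.
conveyor drive: 80 − 20·log₁₀(39.0/4.7) = 80 − 18.38 = 61.62 dB SPL.
Σ 10^(L/10) = 3.404e+06 → L_total = 10·log₁₀(3.404e+06) = 65.32 dB SPL.

65 dB SPL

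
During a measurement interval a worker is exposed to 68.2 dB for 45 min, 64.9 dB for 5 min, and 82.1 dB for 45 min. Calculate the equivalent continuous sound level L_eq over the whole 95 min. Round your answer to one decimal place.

The energy average is taken in the linear domain: L_eq = 10·log₁₀[(Σ tᵢ·10^(Lᵢ/10))/T], T = 95 min.
Σ tᵢ·10^(Lᵢ/10) = 45·10^(68.2/10) + 5·10^(64.9/10) + 45·10^(82.1/10) = 7.611e+09.
L_eq = 10·log₁₀(7.611e+09/95) = 79.04 dB.

79.0 dB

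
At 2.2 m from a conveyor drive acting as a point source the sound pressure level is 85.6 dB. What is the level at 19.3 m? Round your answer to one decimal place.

66.7 dB

Spherical spreading from a point source gives a 20·log₁₀(r₂/r₁) drop.
L₂ = 85.6 − 20·log₁₀(19.3/2.2) = 85.6 − 18.863 = 66.74 dB.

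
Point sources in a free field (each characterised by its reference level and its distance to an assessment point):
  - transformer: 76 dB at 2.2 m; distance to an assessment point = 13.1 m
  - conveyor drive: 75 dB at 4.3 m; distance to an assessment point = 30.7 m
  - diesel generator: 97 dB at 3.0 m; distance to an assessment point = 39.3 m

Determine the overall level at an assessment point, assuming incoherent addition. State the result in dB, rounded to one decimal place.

Propagate each source to the receiver with L = L_ref − 20·log₁₀(r/r_ref), then add intensities.
transformer: 76 − 20·log₁₀(13.1/2.2) = 76 − 15.50 = 60.50 dB.
conveyor drive: 75 − 20·log₁₀(30.7/4.3) = 75 − 17.07 = 57.93 dB.
diesel generator: 97 − 20·log₁₀(39.3/3.0) = 97 − 22.35 = 74.65 dB.
Σ 10^(L/10) = 3.095e+07 → L_total = 10·log₁₀(3.095e+07) = 74.91 dB.

74.9 dB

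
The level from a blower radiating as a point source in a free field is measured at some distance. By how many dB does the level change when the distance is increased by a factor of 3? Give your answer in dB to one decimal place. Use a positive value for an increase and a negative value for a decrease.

-9.5 dB

Point-source spreading: ΔL = −20·log₁₀(r₂/r₁).
ΔL = −20·log₁₀(3) = -9.54 dB.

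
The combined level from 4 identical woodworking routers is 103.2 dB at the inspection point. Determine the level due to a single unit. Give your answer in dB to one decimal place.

97.2 dB

4 equal contributions raise the level by 10·log₁₀ 4 = 6.021 dB, so each unit alone gives 103.2 − 6.021.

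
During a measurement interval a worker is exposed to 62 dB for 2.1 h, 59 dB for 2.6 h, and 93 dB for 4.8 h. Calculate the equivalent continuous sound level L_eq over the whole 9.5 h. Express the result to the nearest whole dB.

L_eq = 10·log₁₀[(1/T)·Σ tᵢ·10^(Lᵢ/10)] with T = 9.5 h.
Σ tᵢ·10^(Lᵢ/10) = 2.1·10^(62/10) + 2.6·10^(59/10) + 4.8·10^(93/10) = 9.583e+09.
L_eq = 10·log₁₀(9.583e+09/9.5) = 90.04 dB.

90 dB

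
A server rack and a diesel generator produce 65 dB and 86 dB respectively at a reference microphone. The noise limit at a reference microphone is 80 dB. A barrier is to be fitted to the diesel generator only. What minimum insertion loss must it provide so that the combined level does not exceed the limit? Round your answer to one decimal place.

6.1 dB

The untreated sources together contribute 10^(65/10) = 3.162e+06, i.e. 65.00 dB.
To meet 80 dB overall, the treated diesel generator may contribute at most 10^(80/10) − 3.162e+06 = 9.684e+07, i.e. 79.86 dB.
Required insertion loss = 86 − 79.86 = 6.14 dB.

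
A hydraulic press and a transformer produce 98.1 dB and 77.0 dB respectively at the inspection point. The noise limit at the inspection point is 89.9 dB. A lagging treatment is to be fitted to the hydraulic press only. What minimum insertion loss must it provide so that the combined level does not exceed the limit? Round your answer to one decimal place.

The untreated sources together contribute 10^(77.0/10) = 5.012e+07, i.e. 77.00 dB.
The limit corresponds to 10^(89.9/10) = 9.772e+08; subtracting the fixed part leaves 9.271e+08 for the hydraulic press, i.e. 89.67 dB.
Required insertion loss = 98.1 − 89.67 = 8.43 dB.

8.4 dB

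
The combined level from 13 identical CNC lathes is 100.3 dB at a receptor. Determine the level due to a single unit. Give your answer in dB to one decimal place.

For N identical incoherent sources L_total = L₁ + 10·log₁₀ N, so L₁ = 100.3 − 10·log₁₀(13) = 100.3 − 11.139.

89.2 dB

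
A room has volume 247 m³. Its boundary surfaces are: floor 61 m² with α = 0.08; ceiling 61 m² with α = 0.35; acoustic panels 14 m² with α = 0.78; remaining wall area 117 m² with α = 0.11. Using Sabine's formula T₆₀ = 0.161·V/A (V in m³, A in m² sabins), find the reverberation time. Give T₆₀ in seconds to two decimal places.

Summing Sᵢαᵢ: 61·0.08 + 61·0.35 + 14·0.78 + 117·0.11 = 50.02 m².
T₆₀ = 0.161 × 247 / 50.02 = 0.795 s.

0.80 s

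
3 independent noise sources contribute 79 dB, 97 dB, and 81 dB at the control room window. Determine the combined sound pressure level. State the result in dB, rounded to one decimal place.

97.2 dB

For uncorrelated sources the intensities add, so convert each level to linear form, sum, and take 10·log₁₀ of the total.
Σ 10^(L/10) = 10^(79/10) + 10^(97/10) + 10^(81/10) = 5.217e+09.
L_total = 10·log₁₀(5.217e+09) = 97.17 dB.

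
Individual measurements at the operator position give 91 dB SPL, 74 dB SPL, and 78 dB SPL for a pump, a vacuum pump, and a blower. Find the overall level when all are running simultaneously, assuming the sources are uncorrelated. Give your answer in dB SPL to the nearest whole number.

91 dB SPL

For uncorrelated sources the intensities add, so convert each level to linear form, sum, and take 10·log₁₀ of the total.
Σ 10^(L/10) = 10^(91/10) + 10^(74/10) + 10^(78/10) = 1.347e+09.
L_total = 10·log₁₀(1.347e+09) = 91.29 dB SPL.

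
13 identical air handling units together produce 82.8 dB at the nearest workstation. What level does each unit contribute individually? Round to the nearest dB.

72 dB

13 equal contributions raise the level by 10·log₁₀ 13 = 11.139 dB, so each unit alone gives 82.8 − 11.139.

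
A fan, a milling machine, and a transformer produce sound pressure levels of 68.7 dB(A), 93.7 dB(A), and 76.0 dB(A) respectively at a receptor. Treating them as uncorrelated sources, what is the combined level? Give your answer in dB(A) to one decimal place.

93.8 dB(A)

For uncorrelated sources the intensities add, so convert each level to linear form, sum, and take 10·log₁₀ of the total.
Σ 10^(L/10) = 10^(68.7/10) + 10^(93.7/10) + 10^(76.0/10) = 2.391e+09.
L_total = 10·log₁₀(2.391e+09) = 93.79 dB(A).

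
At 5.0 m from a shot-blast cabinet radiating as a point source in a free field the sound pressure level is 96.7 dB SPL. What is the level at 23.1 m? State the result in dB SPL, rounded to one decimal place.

83.4 dB SPL

For a point source, L₂ = L₁ − 20·log₁₀(r₂/r₁).
L₂ = 96.7 − 20·log₁₀(23.1/5.0) = 96.7 − 13.293 = 83.41 dB SPL.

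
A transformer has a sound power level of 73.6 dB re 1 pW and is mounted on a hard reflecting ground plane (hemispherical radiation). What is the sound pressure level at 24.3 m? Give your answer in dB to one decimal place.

37.9 dB

The power spreads over a hemisphere of area 2π·r², so L_p = L_w − 10·log₁₀(2π·r²).
2π·r² = 3710 m², 10·log₁₀ of that is 35.694 dB.
L_p = 73.6 − 35.694 = 37.91 dB.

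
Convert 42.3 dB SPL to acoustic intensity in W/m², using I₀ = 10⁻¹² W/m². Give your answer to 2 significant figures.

L = 10·log₁₀(I/I₀) ⇒ I = I₀·10^(L/10) = 10⁻¹² × 10^4.23.

1.7e-08 W/m²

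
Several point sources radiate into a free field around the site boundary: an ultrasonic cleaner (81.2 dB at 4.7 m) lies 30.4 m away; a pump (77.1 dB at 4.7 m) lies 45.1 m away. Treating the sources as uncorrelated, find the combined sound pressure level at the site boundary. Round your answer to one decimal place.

Propagate each source to the receiver with L = L_ref − 20·log₁₀(r/r_ref), then add intensities.
ultrasonic cleaner: 81.2 − 20·log₁₀(30.4/4.7) = 81.2 − 16.22 = 64.98 dB.
pump: 77.1 − 20·log₁₀(45.1/4.7) = 77.1 − 19.64 = 57.46 dB.
Σ 10^(L/10) = 3.708e+06 → L_total = 10·log₁₀(3.708e+06) = 65.69 dB.

65.7 dB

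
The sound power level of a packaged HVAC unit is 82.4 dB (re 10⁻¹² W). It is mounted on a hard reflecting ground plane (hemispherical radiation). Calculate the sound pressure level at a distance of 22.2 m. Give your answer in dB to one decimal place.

47.5 dB

The power spreads over a hemisphere of area 2π·r², so L_p = L_w − 10·log₁₀(2π·r²).
2π·r² = 3097 m², 10·log₁₀ of that is 34.909 dB.
L_p = 82.4 − 34.909 = 47.49 dB.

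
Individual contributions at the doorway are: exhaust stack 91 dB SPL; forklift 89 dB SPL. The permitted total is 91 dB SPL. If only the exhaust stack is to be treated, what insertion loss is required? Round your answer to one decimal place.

4.3 dB

The untreated sources together contribute 10^(89/10) = 7.943e+08, i.e. 89.00 dB SPL.
The limit corresponds to 10^(91/10) = 1.259e+09; subtracting the fixed part leaves 4.646e+08 for the exhaust stack, i.e. 86.67 dB SPL.
Required insertion loss = 91 − 86.67 = 4.33 dB.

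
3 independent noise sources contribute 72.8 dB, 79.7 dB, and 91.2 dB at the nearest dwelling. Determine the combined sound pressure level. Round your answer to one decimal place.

91.6 dB

For uncorrelated sources the intensities add, so convert each level to linear form, sum, and take 10·log₁₀ of the total.
Σ 10^(L/10) = 10^(72.8/10) + 10^(79.7/10) + 10^(91.2/10) = 1.431e+09.
L_total = 10·log₁₀(1.431e+09) = 91.56 dB.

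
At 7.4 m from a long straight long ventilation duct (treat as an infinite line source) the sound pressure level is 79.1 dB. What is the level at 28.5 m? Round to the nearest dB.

73 dB

Line-source attenuation: ΔL = 10·log₁₀(r₂/r₁) = 10·log₁₀(28.5/7.4) = 5.856 dB.
L₂ = 79.1 − 10·log₁₀(28.5/7.4) = 79.1 − 5.856 = 73.24 dB.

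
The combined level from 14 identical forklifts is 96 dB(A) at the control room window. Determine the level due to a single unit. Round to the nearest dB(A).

85 dB(A)

Dividing the total intensity by 14 lowers the level by 10·log₁₀ 14 = 11.461 dB: L₁ = 96 − 11.461.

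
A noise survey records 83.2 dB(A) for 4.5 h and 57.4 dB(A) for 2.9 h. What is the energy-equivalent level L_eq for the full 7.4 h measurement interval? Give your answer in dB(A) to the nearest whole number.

81 dB(A)

The energy average is taken in the linear domain: L_eq = 10·log₁₀[(Σ tᵢ·10^(Lᵢ/10))/T], T = 7.4 h.
Σ tᵢ·10^(Lᵢ/10) = 4.5·10^(83.2/10) + 2.9·10^(57.4/10) = 9.418e+08.
L_eq = 10·log₁₀(9.418e+08/7.4) = 81.05 dB(A).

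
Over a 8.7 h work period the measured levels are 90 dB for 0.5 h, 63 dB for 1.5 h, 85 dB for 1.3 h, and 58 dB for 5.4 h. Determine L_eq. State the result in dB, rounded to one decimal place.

80.2 dB

The energy average is taken in the linear domain: L_eq = 10·log₁₀[(Σ tᵢ·10^(Lᵢ/10))/T], T = 8.7 h.
Σ tᵢ·10^(Lᵢ/10) = 0.5·10^(90/10) + 1.5·10^(63/10) + 1.3·10^(85/10) + 5.4·10^(58/10) = 9.175e+08.
L_eq = 10·log₁₀(9.175e+08/8.7) = 80.23 dB.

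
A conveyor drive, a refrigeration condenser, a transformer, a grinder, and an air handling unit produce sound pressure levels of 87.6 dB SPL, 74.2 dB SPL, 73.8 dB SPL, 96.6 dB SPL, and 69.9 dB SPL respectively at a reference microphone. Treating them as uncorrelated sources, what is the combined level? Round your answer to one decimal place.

97.2 dB SPL

Incoherent sources combine by intensity addition: L_total = 10·log₁₀(Σ 10^(L_i/10)).
Σ 10^(L/10) = 10^(87.6/10) + 10^(74.2/10) + 10^(73.8/10) + 10^(96.6/10) + 10^(69.9/10) = 5.206e+09.
L_total = 10·log₁₀(5.206e+09) = 97.17 dB SPL.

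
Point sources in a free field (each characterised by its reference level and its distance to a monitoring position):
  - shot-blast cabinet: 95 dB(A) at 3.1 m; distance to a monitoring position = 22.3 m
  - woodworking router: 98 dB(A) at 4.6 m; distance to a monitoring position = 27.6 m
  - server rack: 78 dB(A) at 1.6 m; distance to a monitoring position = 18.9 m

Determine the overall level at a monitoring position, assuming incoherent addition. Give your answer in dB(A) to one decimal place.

Propagate each source to the receiver with L = L_ref − 20·log₁₀(r/r_ref), then add intensities.
shot-blast cabinet: 95 − 20·log₁₀(22.3/3.1) = 95 − 17.14 = 77.86 dB(A).
woodworking router: 98 − 20·log₁₀(27.6/4.6) = 98 − 15.56 = 82.44 dB(A).
server rack: 78 − 20·log₁₀(18.9/1.6) = 78 − 21.45 = 56.55 dB(A).
Σ 10^(L/10) = 2.368e+08 → L_total = 10·log₁₀(2.368e+08) = 83.74 dB(A).

83.7 dB(A)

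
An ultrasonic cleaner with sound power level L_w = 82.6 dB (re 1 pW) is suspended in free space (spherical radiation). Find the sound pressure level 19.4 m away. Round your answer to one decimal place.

45.9 dB

L_p = L_w − 10·log₁₀(4π·r²) with r = 19.4 m.
4π·r² = 4729 m², 10·log₁₀ of that is 36.748 dB.
L_p = 82.6 − 36.748 = 45.85 dB.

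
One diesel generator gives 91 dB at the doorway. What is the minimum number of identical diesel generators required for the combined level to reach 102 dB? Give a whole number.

Need L₁ + 10·log₁₀ N ≥ 102, i.e. log₁₀ N ≥ 1.10.
N ≥ 10^(11.0/10) = 12.589, so N = 13.

13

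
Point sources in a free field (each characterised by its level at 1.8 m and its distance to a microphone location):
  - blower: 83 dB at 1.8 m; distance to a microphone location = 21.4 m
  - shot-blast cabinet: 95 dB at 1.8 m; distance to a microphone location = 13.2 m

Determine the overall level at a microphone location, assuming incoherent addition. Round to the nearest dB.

Apply inverse-square spreading to bring every level to the receiver, then sum 10^(L/10).
blower: 83 − 20·log₁₀(21.4/1.8) = 83 − 21.50 = 61.50 dB.
shot-blast cabinet: 95 − 20·log₁₀(13.2/1.8) = 95 − 17.31 = 77.69 dB.
Σ 10^(L/10) = 6.021e+07 → L_total = 10·log₁₀(6.021e+07) = 77.80 dB.

78 dB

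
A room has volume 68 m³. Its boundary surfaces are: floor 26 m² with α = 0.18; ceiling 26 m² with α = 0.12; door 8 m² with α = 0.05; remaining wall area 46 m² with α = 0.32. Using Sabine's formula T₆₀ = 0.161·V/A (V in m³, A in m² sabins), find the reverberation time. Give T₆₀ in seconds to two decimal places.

0.48 s

Total absorption A = 26·0.18 + 26·0.12 + 8·0.05 + 46·0.32 = 22.92 m² sabins.
T₆₀ = 0.161·V/A = 0.161·68/22.92 = 0.478 s.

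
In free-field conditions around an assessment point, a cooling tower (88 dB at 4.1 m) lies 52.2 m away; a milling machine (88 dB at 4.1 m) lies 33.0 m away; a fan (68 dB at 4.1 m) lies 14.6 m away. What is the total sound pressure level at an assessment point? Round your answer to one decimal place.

71.5 dB

First find each source's level at the receiver (point-source: −20·log₁₀(r/r_ref)), then combine on an intensity basis.
cooling tower: 88 − 20·log₁₀(52.2/4.1) = 88 − 22.10 = 65.90 dB.
milling machine: 88 − 20·log₁₀(33.0/4.1) = 88 − 18.11 = 69.89 dB.
fan: 68 − 20·log₁₀(14.6/4.1) = 68 − 11.03 = 56.97 dB.
Σ 10^(L/10) = 1.413e+07 → L_total = 10·log₁₀(1.413e+07) = 71.50 dB.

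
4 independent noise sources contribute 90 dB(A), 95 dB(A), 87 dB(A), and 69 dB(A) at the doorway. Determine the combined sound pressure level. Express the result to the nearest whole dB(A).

97 dB(A)

Incoherent sources combine by intensity addition: L_total = 10·log₁₀(Σ 10^(L_i/10)).
Σ 10^(L/10) = 10^(90/10) + 10^(95/10) + 10^(87/10) + 10^(69/10) = 4.671e+09.
L_total = 10·log₁₀(4.671e+09) = 96.69 dB(A).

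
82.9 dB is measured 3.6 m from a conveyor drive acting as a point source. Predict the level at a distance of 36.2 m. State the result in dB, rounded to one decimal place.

Point-source attenuation: ΔL = 20·log₁₀(r₂/r₁) = 20·log₁₀(36.2/3.6) = 20.048 dB.
L₂ = 82.9 − 20·log₁₀(36.2/3.6) = 82.9 − 20.048 = 62.85 dB.

62.9 dB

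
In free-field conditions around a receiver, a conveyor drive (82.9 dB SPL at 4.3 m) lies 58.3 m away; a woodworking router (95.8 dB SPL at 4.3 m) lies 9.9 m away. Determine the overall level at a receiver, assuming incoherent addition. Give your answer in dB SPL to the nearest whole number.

89 dB SPL

Apply inverse-square spreading to bring every level to the receiver, then sum 10^(L/10).
conveyor drive: 82.9 − 20·log₁₀(58.3/4.3) = 82.9 − 22.64 = 60.26 dB SPL.
woodworking router: 95.8 − 20·log₁₀(9.9/4.3) = 95.8 − 7.24 = 88.56 dB SPL.
Σ 10^(L/10) = 7.183e+08 → L_total = 10·log₁₀(7.183e+08) = 88.56 dB SPL.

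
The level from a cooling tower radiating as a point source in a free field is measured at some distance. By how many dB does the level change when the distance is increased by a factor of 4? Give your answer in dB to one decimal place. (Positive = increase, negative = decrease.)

-12.0 dB

A point source loses 6 dB per doubling of distance; generally ΔL = −20·log₁₀(r₂/r₁).
ΔL = −20·log₁₀(4) = -12.04 dB.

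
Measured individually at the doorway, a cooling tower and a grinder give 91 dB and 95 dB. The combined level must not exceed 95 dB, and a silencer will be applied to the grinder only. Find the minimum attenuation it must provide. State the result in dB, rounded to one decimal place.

The untreated sources together contribute 10^(91/10) = 1.259e+09, i.e. 91.00 dB.
The limit corresponds to 10^(95/10) = 3.162e+09; subtracting the fixed part leaves 1.903e+09 for the grinder, i.e. 92.80 dB.
So the grinder must be reduced from 95 to 92.80 dB: IL = 2.20 dB.

2.2 dB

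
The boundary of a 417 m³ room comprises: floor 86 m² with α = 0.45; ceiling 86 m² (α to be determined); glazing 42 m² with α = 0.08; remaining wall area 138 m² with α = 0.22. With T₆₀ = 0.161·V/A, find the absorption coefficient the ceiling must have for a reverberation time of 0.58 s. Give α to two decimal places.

0.50

A = 0.161·V/T₆₀ = 0.161·417/0.58 = 115.75 m² sabins.
Absorption from the other surfaces = 86·0.45 + 42·0.08 + 138·0.22 = 72.42 m², so the ceiling must supply 43.33 m² over 86 m².
α = 43.33/86 = 0.504.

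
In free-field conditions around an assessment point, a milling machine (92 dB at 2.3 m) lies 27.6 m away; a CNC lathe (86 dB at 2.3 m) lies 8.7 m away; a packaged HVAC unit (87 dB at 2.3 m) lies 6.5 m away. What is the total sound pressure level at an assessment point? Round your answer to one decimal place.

First find each source's level at the receiver (point-source: −20·log₁₀(r/r_ref)), then combine on an intensity basis.
milling machine: 92 − 20·log₁₀(27.6/2.3) = 92 − 21.58 = 70.42 dB.
CNC lathe: 86 − 20·log₁₀(8.7/2.3) = 86 − 11.56 = 74.44 dB.
packaged HVAC unit: 87 − 20·log₁₀(6.5/2.3) = 87 − 9.02 = 77.98 dB.
Σ 10^(L/10) = 1.016e+08 → L_total = 10·log₁₀(1.016e+08) = 80.07 dB.

80.1 dB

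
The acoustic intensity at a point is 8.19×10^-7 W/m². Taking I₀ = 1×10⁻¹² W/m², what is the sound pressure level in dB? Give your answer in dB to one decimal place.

59.1 dB

I/I₀ = 8.19×10^-7/10⁻¹² = 8.19×10^5, and L = 10·log₁₀(I/I₀).
L = 10·(0.9133 + 5) = 59.13 dB.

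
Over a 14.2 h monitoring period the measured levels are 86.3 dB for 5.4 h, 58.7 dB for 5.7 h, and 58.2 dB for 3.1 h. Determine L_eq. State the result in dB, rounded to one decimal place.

82.1 dB

L_eq = 10·log₁₀[(1/T)·Σ tᵢ·10^(Lᵢ/10)] with T = 14.2 h.
Σ tᵢ·10^(Lᵢ/10) = 5.4·10^(86.3/10) + 5.7·10^(58.7/10) + 3.1·10^(58.2/10) = 2.310e+09.
L_eq = 10·log₁₀(2.310e+09/14.2) = 82.11 dB.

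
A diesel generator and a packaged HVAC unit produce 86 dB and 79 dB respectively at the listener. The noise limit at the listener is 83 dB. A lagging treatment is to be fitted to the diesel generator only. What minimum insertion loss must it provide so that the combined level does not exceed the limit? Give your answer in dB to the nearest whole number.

5 dB

Fixed contribution from the other source: Σ 10^(L/10) = 10^(79/10) = 7.943e+07 (79.00 dB).
The limit corresponds to 10^(83/10) = 1.995e+08; subtracting the fixed part leaves 1.201e+08 for the diesel generator, i.e. 80.80 dB.
So the diesel generator must be reduced from 86 to 80.80 dB: IL = 5.20 dB.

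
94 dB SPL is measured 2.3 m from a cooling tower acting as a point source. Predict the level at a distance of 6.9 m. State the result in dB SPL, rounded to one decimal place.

Point-source attenuation: ΔL = 20·log₁₀(r₂/r₁) = 20·log₁₀(6.9/2.3) = 9.542 dB.
L₂ = 94 − 20·log₁₀(6.9/2.3) = 94 − 9.542 = 84.46 dB SPL.

84.5 dB SPL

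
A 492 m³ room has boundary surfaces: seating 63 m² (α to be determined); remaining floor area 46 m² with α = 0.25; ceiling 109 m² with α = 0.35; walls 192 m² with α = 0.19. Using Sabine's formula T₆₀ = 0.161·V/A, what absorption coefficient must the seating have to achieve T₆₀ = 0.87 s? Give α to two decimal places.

0.08

Required total absorption A = 0.161·492/0.87 = 91.05 m².
Absorption from the other surfaces = 46·0.25 + 109·0.35 + 192·0.19 = 86.13 m², so the seating must supply 4.92 m² over 63 m².
α = 4.92/63 = 0.078.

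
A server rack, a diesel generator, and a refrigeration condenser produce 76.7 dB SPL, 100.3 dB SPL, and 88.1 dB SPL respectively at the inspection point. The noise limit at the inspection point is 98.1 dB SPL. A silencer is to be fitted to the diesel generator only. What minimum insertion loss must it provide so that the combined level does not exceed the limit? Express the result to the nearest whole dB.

Fixed contribution from the other sources: Σ 10^(L/10) = 10^(76.7/10) + 10^(88.1/10) = 6.924e+08 (88.40 dB SPL).
The limit corresponds to 10^(98.1/10) = 6.457e+09; subtracting the fixed part leaves 5.764e+09 for the diesel generator, i.e. 97.61 dB SPL.
So the diesel generator must be reduced from 100.3 to 97.61 dB SPL: IL = 2.69 dB.

3 dB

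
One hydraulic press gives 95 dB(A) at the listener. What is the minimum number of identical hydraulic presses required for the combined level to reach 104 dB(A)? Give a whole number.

8

Need L₁ + 10·log₁₀ N ≥ 104, i.e. log₁₀ N ≥ 0.90.
N ≥ 10^(9.0/10) = 7.943, so N = 8.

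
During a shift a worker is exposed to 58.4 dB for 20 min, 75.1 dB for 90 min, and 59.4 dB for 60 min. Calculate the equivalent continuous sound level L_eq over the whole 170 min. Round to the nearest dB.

72 dB

L_eq = 10·log₁₀[(1/T)·Σ tᵢ·10^(Lᵢ/10)] with T = 170 min.
Σ tᵢ·10^(Lᵢ/10) = 20·10^(58.4/10) + 90·10^(75.1/10) + 60·10^(59.4/10) = 2.978e+09.
L_eq = 10·log₁₀(2.978e+09/170) = 72.44 dB.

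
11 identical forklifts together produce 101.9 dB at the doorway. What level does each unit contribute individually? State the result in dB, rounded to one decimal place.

11 equal contributions raise the level by 10·log₁₀ 11 = 10.414 dB, so each unit alone gives 101.9 − 10.414.

91.5 dB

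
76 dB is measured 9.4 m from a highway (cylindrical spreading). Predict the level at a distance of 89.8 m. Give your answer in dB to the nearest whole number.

For a line source, L₂ = L₁ − 10·log₁₀(r₂/r₁).
L₂ = 76 − 10·log₁₀(89.8/9.4) = 76 − 9.801 = 66.20 dB.

66 dB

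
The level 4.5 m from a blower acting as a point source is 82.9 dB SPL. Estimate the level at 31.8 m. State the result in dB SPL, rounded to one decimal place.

65.9 dB SPL

For a point source, L₂ = L₁ − 20·log₁₀(r₂/r₁).
L₂ = 82.9 − 20·log₁₀(31.8/4.5) = 82.9 − 16.984 = 65.92 dB SPL.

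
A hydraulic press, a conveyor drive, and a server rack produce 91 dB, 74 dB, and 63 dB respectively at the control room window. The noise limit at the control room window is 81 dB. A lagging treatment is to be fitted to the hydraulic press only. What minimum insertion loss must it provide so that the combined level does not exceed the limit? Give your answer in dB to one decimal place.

11.1 dB

Fixed contribution from the other sources: Σ 10^(L/10) = 10^(74/10) + 10^(63/10) = 2.711e+07 (74.33 dB).
The limit corresponds to 10^(81/10) = 1.259e+08; subtracting the fixed part leaves 9.878e+07 for the hydraulic press, i.e. 79.95 dB.
Required insertion loss = 91 − 79.95 = 11.05 dB.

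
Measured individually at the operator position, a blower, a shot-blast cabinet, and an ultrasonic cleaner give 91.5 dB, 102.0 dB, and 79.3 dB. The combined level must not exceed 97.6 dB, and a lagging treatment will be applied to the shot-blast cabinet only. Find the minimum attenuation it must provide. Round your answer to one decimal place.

5.7 dB

The untreated sources together contribute 10^(91.5/10) + 10^(79.3/10) = 1.498e+09, i.e. 91.75 dB.
The limit corresponds to 10^(97.6/10) = 5.754e+09; subtracting the fixed part leaves 4.257e+09 for the shot-blast cabinet, i.e. 96.29 dB.
So the shot-blast cabinet must be reduced from 102.0 to 96.29 dB: IL = 5.71 dB.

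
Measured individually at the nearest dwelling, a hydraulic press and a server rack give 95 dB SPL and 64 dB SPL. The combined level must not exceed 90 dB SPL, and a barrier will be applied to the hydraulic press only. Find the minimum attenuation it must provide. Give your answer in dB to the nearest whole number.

5 dB

Fixed contribution from the other source: Σ 10^(L/10) = 10^(64/10) = 2.512e+06 (64.00 dB SPL).
The limit corresponds to 10^(90/10) = 1.000e+09; subtracting the fixed part leaves 9.975e+08 for the hydraulic press, i.e. 89.99 dB SPL.
Required insertion loss = 95 − 89.99 = 5.01 dB.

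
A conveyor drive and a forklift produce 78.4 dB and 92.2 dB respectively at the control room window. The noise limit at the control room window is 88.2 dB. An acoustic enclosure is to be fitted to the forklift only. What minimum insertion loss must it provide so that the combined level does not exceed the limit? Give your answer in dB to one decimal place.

4.5 dB

The untreated sources together contribute 10^(78.4/10) = 6.918e+07, i.e. 78.40 dB.
The limit corresponds to 10^(88.2/10) = 6.607e+08; subtracting the fixed part leaves 5.915e+08 for the forklift, i.e. 87.72 dB.
Required insertion loss = 92.2 − 87.72 = 4.48 dB.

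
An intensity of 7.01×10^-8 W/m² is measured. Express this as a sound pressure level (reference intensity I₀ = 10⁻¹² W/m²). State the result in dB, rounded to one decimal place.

48.5 dB

I/I₀ = 7.01×10^-8/10⁻¹² = 7.01×10^4, and L = 10·log₁₀(I/I₀).
L = 10·(0.8457 + 4) = 48.46 dB.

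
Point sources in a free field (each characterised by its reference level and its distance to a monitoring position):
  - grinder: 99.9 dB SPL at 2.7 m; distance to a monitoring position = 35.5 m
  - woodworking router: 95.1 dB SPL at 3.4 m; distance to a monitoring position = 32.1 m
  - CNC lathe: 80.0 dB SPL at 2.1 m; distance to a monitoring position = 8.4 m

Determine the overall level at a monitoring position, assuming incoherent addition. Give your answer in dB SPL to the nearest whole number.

First find each source's level at the receiver (point-source: −20·log₁₀(r/r_ref)), then combine on an intensity basis.
grinder: 99.9 − 20·log₁₀(35.5/2.7) = 99.9 − 22.38 = 77.52 dB SPL.
woodworking router: 95.1 − 20·log₁₀(32.1/3.4) = 95.1 − 19.50 = 75.60 dB SPL.
CNC lathe: 80.0 − 20·log₁₀(8.4/2.1) = 80.0 − 12.04 = 67.96 dB SPL.
Σ 10^(L/10) = 9.908e+07 → L_total = 10·log₁₀(9.908e+07) = 79.96 dB SPL.

80 dB SPL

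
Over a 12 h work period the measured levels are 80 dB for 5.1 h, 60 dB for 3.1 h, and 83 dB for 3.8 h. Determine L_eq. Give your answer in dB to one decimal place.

80.3 dB

The energy average is taken in the linear domain: L_eq = 10·log₁₀[(Σ tᵢ·10^(Lᵢ/10))/T], T = 12 h.
Σ tᵢ·10^(Lᵢ/10) = 5.1·10^(80/10) + 3.1·10^(60/10) + 3.8·10^(83/10) = 1.271e+09.
L_eq = 10·log₁₀(1.271e+09/12) = 80.25 dB.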